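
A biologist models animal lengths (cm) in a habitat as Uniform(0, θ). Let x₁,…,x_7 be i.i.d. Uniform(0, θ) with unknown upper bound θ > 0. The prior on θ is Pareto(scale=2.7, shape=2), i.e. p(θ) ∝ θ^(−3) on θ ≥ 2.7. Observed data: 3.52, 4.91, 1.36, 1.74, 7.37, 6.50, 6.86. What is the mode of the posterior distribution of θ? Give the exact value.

θ̂_MAP = 7.37

The Uniform(0, θ) likelihood is θ^(−n) for θ ≥ max(xᵢ), zero otherwise. Here max(xᵢ) = 7.37.
Posterior ∝ θ^(−3) · θ^(−7) = θ^(−10) on θ ≥ max(2.7, 7.37) = 7.37.
This density is strictly decreasing in θ, so the posterior mode lies at the lower boundary of the support.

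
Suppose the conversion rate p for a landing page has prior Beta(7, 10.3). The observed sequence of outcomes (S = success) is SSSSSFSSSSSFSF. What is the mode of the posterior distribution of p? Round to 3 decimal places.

Prior: Beta(7, 10.3).
Data: 11 successes in 14 trials (from the sequence). The binomial likelihood contributes p^11(1−p)^3, so the posterior is Beta(7+11, 10.3+3) = Beta(18, 13.3).
For Beta(a, b) with a, b > 1 the mode is (a−1)/(a+b−2) = 17/29.3 ≈ 0.580.

p̂_MAP = 0.580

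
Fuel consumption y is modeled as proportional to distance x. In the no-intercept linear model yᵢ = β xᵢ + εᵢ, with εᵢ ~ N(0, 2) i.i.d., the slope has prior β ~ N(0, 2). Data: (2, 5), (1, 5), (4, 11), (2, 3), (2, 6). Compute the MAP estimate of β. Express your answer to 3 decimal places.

log p(β | y) = −Σ(yᵢ − βxᵢ)²/(2·2) − β²/(2·2) + const.
Setting the derivative to zero: Σxᵢ(yᵢ − βxᵢ)/2 − β/2 = 0, so β = Σxᵢyᵢ / (Σxᵢ² + σ²/τ²).
Σxᵢyᵢ = 2·5 + 1·5 + 4·11 + 2·3 + 2·6 = 77; Σxᵢ² = 29; σ²/τ² = 1.
β̂_MAP = 77 / (29 + 1) = 77/30 ≈ 2.567.

β̂_MAP = 2.567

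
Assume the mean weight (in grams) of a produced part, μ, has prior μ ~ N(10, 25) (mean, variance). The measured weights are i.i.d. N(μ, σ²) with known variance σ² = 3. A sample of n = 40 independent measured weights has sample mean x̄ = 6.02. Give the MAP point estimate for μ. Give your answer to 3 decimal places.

n = 40, x̄ = 6.02.
For a Normal prior and Normal likelihood with known variance, the posterior is Normal; its mode equals its mean, the precision-weighted average.
Prior precision 1/σ₀² = 1/25 = 0.04; data precision n/σ² = 40/3.
μ̂ = (0.04·10 + (40/3)·6.02) / (0.04 + 40/3) = (242/3)/(1003/75) = 6050/1003 ≈ 6.032.

μ̂_MAP = 6.032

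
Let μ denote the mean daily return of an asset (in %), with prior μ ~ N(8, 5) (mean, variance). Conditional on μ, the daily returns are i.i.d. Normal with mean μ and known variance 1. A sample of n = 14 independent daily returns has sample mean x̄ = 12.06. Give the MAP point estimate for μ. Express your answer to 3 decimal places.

μ̂_MAP = 12.003

n = 14, x̄ = 12.06.
For a Normal prior and Normal likelihood with known variance, the posterior is Normal; its mode equals its mean, the precision-weighted average.
Prior precision 1/σ₀² = 1/5 = 0.2; data precision n/σ² = 14/1 = 14.
μ̂ = (0.2·8 + 14·12.06) / (0.2 + 14) = 170.44/14.2 = 4261/355 ≈ 12.003.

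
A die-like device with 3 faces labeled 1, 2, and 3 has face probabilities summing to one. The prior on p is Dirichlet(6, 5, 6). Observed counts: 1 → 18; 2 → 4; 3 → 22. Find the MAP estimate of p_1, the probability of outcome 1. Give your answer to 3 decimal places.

MAP estimate: 0.397

The posterior is Dirichlet(αᵢ + nᵢ) = Dirichlet(24, 9, 28).
For a Dirichlet(a₁,…,a_K) with all aᵢ > 1, the mode has j-th component (aⱼ − 1)/(Σaᵢ − K).
Here Σaᵢ = 61 and K = 3, so p_1 = (24 − 1)/(61 − 3) = 23/58 ≈ 0.397.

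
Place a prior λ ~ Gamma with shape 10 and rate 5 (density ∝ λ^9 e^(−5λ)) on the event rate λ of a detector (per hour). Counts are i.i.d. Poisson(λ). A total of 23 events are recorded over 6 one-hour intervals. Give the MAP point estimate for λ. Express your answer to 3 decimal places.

λ̂_MAP = 2.909

Σxᵢ = 23, n = 6.
Posterior ∝ λ^9e^(−5λ) · λ^23e^(−6λ) = λ^32e^(−11λ), i.e. Gamma(shape=33, rate=11).
The mode of a Gamma(a, b) with a ≥ 1 (shape–rate) is (a−1)/b = 32/11 ≈ 2.909.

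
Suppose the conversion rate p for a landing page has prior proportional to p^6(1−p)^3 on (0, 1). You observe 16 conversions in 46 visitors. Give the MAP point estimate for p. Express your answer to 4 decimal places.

p̂_MAP = 0.4000

The prior density ∝ p^6(1−p)^3 is the kernel of Beta(7, 4).
Data: 16 successes in 46 trials. The binomial likelihood contributes p^16(1−p)^30, so the posterior is Beta(7+16, 4+30) = Beta(23, 34).
For Beta(a, b) with a, b > 1 the mode is (a−1)/(a+b−2) = 22/55 ≈ 0.4000.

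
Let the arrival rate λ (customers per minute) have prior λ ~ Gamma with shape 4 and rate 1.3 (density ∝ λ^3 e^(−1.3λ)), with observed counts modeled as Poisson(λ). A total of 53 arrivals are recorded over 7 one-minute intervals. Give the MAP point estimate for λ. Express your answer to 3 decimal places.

λ̂_MAP = 6.747

Σxᵢ = 53, n = 7.
Posterior ∝ λ^3e^(−1.3λ) · λ^53e^(−7λ) = λ^56e^(−8.3λ), i.e. Gamma(shape=57, rate=8.3).
The mode of a Gamma(a, b) with a ≥ 1 (shape–rate) is (a−1)/b = 56/8.3 ≈ 6.747.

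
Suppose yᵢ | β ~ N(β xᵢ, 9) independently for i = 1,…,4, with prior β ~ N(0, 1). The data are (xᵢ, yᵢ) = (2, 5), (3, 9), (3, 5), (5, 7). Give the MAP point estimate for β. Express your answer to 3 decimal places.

β̂_MAP = 1.554

log p(β | y) = −Σ(yᵢ − βxᵢ)²/(2·9) − β²/(2·1) + const.
Setting the derivative to zero: Σxᵢ(yᵢ − βxᵢ)/9 − β/1 = 0, so β = Σxᵢyᵢ / (Σxᵢ² + σ²/τ²).
Σxᵢyᵢ = 2·5 + 3·9 + 3·5 + 5·7 = 87; Σxᵢ² = 47; σ²/τ² = 9.
β̂_MAP = 87 / (47 + 9) = 87/56 ≈ 1.554.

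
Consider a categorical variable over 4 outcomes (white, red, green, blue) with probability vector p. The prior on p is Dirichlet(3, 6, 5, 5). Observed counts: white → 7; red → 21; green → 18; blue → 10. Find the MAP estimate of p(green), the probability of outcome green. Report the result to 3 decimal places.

MAP estimate of p(green) = 0.310

The posterior is Dirichlet(αᵢ + nᵢ) = Dirichlet(10, 27, 23, 15).
For a Dirichlet(a₁,…,a_K) with all aᵢ > 1, the mode has j-th component (aⱼ − 1)/(Σaᵢ − K).
Here Σaᵢ = 75 and K = 4, so p(green) = (23 − 1)/(75 − 4) = 22/71 ≈ 0.310.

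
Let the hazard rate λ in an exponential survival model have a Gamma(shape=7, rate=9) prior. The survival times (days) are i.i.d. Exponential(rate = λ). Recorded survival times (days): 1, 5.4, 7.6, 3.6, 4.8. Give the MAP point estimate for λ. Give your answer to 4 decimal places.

λ̂_MAP = 0.3503

The Exponential(rate=λ) likelihood is ∝ λ^n e^(−λΣtᵢ). Here n = 5 and Σtᵢ = 1 + 5.4 + 7.6 + 3.6 + 4.8 = 22.4.
Posterior ∝ λ^6e^(−9λ) · λ^5e^(−22.4λ) = λ^11e^(−31.4λ), i.e. Gamma(12, 31.4).
Mode = (a−1)/b = 11/31.4 ≈ 0.3503.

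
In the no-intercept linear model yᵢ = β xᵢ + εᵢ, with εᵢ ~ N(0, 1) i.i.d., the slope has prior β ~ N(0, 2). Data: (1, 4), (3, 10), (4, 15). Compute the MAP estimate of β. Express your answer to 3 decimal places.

β̂_MAP = 3.547

log p(β | y) = −Σ(yᵢ − βxᵢ)²/(2·1) − β²/(2·2) + const.
Setting the derivative to zero: Σxᵢ(yᵢ − βxᵢ)/1 − β/2 = 0, so β = Σxᵢyᵢ / (Σxᵢ² + σ²/τ²).
Σxᵢyᵢ = 1·4 + 3·10 + 4·15 = 94; Σxᵢ² = 26; σ²/τ² = 0.5.
β̂_MAP = 94 / (26 + 0.5) = 94/26.5 ≈ 3.547.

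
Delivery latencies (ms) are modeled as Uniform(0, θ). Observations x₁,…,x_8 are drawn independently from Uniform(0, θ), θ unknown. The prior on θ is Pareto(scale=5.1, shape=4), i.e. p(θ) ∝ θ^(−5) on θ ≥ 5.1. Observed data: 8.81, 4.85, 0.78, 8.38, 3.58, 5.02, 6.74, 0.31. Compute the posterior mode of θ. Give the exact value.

The Uniform(0, θ) likelihood is θ^(−n) for θ ≥ max(xᵢ), zero otherwise. Here max(xᵢ) = 8.81.
Posterior ∝ θ^(−5) · θ^(−8) = θ^(−13) on θ ≥ max(5.1, 8.81) = 8.81.
This density is strictly decreasing in θ, so the posterior mode lies at the lower boundary of the support.

θ̂_MAP = 8.81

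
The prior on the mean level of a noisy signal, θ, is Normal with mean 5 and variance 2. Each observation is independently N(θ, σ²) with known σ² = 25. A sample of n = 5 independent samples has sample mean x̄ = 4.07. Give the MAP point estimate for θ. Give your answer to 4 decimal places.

θ̂_MAP = 4.7343

n = 5, x̄ = 4.07.
For a Normal prior and Normal likelihood with known variance, the posterior is Normal; its mode equals its mean, the precision-weighted average.
Prior precision 1/σ₀² = 1/2 = 0.5; data precision n/σ² = 5/25 = 0.2.
θ̂ = (0.5·5 + 0.2·4.07) / (0.5 + 0.2) = 3.314/0.7 = 1657/350 ≈ 4.7343.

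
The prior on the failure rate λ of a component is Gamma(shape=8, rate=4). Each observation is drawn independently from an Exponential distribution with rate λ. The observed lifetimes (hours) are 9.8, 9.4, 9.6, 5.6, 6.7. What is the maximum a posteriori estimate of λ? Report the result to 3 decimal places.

The Exponential(rate=λ) likelihood is ∝ λ^n e^(−λΣtᵢ). Here n = 5 and Σtᵢ = 9.8 + 9.4 + 9.6 + 5.6 + 6.7 = 41.1.
Posterior ∝ λ^7e^(−4λ) · λ^5e^(−41.1λ) = λ^12e^(−45.1λ), i.e. Gamma(13, 45.1).
Mode = (a−1)/b = 12/45.1 ≈ 0.266.

λ̂_MAP = 0.266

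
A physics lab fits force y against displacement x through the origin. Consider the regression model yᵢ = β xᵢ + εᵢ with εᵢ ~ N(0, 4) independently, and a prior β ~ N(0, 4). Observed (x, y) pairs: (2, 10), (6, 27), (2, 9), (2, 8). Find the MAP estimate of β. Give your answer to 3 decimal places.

β̂_MAP = 4.408

log p(β | y) = −Σ(yᵢ − βxᵢ)²/(2·4) − β²/(2·4) + const.
Setting the derivative to zero: Σxᵢ(yᵢ − βxᵢ)/4 − β/4 = 0, so β = Σxᵢyᵢ / (Σxᵢ² + σ²/τ²).
Σxᵢyᵢ = 2·10 + 6·27 + 2·9 + 2·8 = 216; Σxᵢ² = 48; σ²/τ² = 1.
β̂_MAP = 216 / (48 + 1) = 216/49 ≈ 4.408.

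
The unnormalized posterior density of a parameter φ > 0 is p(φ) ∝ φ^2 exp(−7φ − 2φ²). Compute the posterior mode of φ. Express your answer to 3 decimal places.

φ̂_MAP = 0.250

ℓ'(φ) = 2/φ − 7 − 4φ. Setting this to zero and multiplying by φ: 4φ² + 7φ − 2 = 0.
φ = (−7 + √(7² + 4·4·2)) / (2·4) = (−7 + √81) / 8 = (−7 + 9)/8 = 1/4.
ℓ''(φ) = −2/φ² − 4 < 0, confirming a maximum.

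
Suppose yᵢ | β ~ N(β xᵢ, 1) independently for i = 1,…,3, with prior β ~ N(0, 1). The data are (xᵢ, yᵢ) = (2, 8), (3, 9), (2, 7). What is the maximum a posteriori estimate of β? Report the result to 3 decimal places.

β̂_MAP = 3.167

log p(β | y) = −Σ(yᵢ − βxᵢ)²/(2·1) − β²/(2·1) + const.
Setting the derivative to zero: Σxᵢ(yᵢ − βxᵢ)/1 − β/1 = 0, so β = Σxᵢyᵢ / (Σxᵢ² + σ²/τ²).
Σxᵢyᵢ = 2·8 + 3·9 + 2·7 = 57; Σxᵢ² = 17; σ²/τ² = 1.
β̂_MAP = 57 / (17 + 1) = 57/18 ≈ 3.167.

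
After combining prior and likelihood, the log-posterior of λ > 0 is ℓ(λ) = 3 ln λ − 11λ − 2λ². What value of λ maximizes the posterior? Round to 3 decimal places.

ℓ'(λ) = 3/λ − 11 − 4λ. Setting this to zero and multiplying by λ: 4λ² + 11λ − 3 = 0.
λ = (−11 + √(11² + 4·4·3)) / (2·4) = (−11 + √169) / 8 = (−11 + 13)/8 = 1/4.
ℓ''(λ) = −3/λ² − 4 < 0, confirming a maximum.

λ̂_MAP = 0.250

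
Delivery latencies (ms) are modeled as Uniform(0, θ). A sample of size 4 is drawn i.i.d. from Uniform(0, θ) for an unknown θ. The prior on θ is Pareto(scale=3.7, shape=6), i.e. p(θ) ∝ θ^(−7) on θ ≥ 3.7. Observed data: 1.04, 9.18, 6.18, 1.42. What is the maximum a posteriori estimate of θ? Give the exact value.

θ̂_MAP = 9.18

The Uniform(0, θ) likelihood is θ^(−n) for θ ≥ max(xᵢ), zero otherwise. Here max(xᵢ) = 9.18.
Posterior ∝ θ^(−7) · θ^(−4) = θ^(−11) on θ ≥ max(3.7, 9.18) = 9.18.
This density is strictly decreasing in θ, so the posterior mode lies at the lower boundary of the support.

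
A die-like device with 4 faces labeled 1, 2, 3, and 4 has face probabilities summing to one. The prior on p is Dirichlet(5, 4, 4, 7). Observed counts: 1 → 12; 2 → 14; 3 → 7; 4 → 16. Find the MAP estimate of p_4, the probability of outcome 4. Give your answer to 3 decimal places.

MAP estimate: 0.338

The posterior is Dirichlet(αᵢ + nᵢ) = Dirichlet(17, 18, 11, 23).
For a Dirichlet(a₁,…,a_K) with all aᵢ > 1, the mode has j-th component (aⱼ − 1)/(Σaᵢ − K).
Here Σaᵢ = 69 and K = 4, so p_4 = (23 − 1)/(69 − 4) = 22/65 ≈ 0.338.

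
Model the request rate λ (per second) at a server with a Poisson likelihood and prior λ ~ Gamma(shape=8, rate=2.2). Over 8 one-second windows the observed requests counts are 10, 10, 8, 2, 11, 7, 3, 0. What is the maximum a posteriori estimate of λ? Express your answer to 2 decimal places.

Σxᵢ = 10+10+8+2+11+7+3+0 = 51, with n = 8.
Posterior ∝ λ^7e^(−2.2λ) · λ^51e^(−8λ) = λ^58e^(−10.2λ), i.e. Gamma(shape=59, rate=10.2).
The mode of a Gamma(a, b) with a ≥ 1 (shape–rate) is (a−1)/b = 58/10.2 ≈ 5.69.

λ̂_MAP = 5.69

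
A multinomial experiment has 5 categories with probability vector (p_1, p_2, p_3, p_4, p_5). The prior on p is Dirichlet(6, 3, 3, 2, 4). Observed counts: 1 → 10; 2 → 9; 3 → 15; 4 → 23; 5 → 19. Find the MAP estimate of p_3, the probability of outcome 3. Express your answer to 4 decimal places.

The posterior is Dirichlet(αᵢ + nᵢ) = Dirichlet(16, 12, 18, 25, 23).
For a Dirichlet(a₁,…,a_K) with all aᵢ > 1, the mode has j-th component (aⱼ − 1)/(Σaᵢ − K).
Here Σaᵢ = 94 and K = 5, so p_3 = (18 − 1)/(94 − 5) = 17/89 ≈ 0.1910.

MAP estimate: 0.1910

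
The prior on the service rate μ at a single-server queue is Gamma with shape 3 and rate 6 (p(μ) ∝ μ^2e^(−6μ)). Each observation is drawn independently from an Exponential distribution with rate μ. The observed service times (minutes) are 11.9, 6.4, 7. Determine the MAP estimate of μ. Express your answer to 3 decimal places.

μ̂_MAP = 0.160

The Exponential(rate=μ) likelihood is ∝ μ^n e^(−μΣtᵢ). Here n = 3 and Σtᵢ = 11.9 + 6.4 + 7 = 25.3.
Posterior ∝ μ^2e^(−6μ) · μ^3e^(−25.3μ) = μ^5e^(−31.3μ), i.e. Gamma(6, 31.3).
Mode = (a−1)/b = 5/31.3 ≈ 0.160.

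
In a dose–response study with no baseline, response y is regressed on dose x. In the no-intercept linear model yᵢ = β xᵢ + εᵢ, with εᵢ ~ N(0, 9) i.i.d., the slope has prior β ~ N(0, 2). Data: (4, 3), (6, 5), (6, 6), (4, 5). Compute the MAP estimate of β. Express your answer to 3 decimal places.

β̂_MAP = 0.903

log p(β | y) = −Σ(yᵢ − βxᵢ)²/(2·9) − β²/(2·2) + const.
Setting the derivative to zero: Σxᵢ(yᵢ − βxᵢ)/9 − β/2 = 0, so β = Σxᵢyᵢ / (Σxᵢ² + σ²/τ²).
Σxᵢyᵢ = 4·3 + 6·5 + 6·6 + 4·5 = 98; Σxᵢ² = 104; σ²/τ² = 4.5.
β̂_MAP = 98 / (104 + 4.5) = 98/108.5 ≈ 0.903.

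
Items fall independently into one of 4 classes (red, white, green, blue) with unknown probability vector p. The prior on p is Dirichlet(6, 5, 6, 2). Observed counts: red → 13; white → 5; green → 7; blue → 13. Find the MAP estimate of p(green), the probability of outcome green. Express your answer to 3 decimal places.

The posterior is Dirichlet(αᵢ + nᵢ) = Dirichlet(19, 10, 13, 15).
For a Dirichlet(a₁,…,a_K) with all aᵢ > 1, the mode has j-th component (aⱼ − 1)/(Σaᵢ − K).
Here Σaᵢ = 57 and K = 4, so p(green) = (13 − 1)/(57 − 4) = 12/53 ≈ 0.226.

MAP estimate of p(green) = 0.226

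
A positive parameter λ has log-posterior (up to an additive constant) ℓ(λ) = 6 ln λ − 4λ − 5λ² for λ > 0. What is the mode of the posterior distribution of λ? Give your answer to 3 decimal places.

λ̂_MAP = 0.600

ℓ'(λ) = 6/λ − 4 − 10λ. Setting this to zero and multiplying by λ: 10λ² + 4λ − 6 = 0.
λ = (−4 + √(4² + 4·10·6)) / (2·10) = (−4 + √256) / 20 = (−4 + 16)/20 = 3/5.
ℓ''(λ) = −6/λ² − 10 < 0, confirming a maximum.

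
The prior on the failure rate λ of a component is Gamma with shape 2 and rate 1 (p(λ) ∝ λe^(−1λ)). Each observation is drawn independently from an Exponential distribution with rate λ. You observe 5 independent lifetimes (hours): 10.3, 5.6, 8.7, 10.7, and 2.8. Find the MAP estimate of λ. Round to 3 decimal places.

λ̂_MAP = 0.153

The Exponential(rate=λ) likelihood is ∝ λ^n e^(−λΣtᵢ). Here n = 5 and Σtᵢ = 10.3 + 5.6 + 8.7 + 10.7 + 2.8 = 38.1.
Posterior ∝ λe^(−1λ) · λ^5e^(−38.1λ) = λ^6e^(−39.1λ), i.e. Gamma(7, 39.1).
Mode = (a−1)/b = 6/39.1 ≈ 0.153.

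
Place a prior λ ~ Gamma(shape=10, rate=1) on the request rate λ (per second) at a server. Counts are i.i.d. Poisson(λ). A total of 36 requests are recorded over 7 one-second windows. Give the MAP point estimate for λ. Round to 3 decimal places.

λ̂_MAP = 5.625

Σxᵢ = 36, n = 7.
Posterior ∝ λ^9e^(−1λ) · λ^36e^(−7λ) = λ^45e^(−8λ), i.e. Gamma(shape=46, rate=8).
The mode of a Gamma(a, b) with a ≥ 1 (shape–rate) is (a−1)/b = 45/8 ≈ 5.625.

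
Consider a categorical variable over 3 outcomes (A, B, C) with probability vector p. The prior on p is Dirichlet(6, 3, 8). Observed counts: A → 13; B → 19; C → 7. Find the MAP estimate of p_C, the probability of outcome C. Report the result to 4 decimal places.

MAP estimate of p_C = 0.2642

The posterior is Dirichlet(αᵢ + nᵢ) = Dirichlet(19, 22, 15).
For a Dirichlet(a₁,…,a_K) with all aᵢ > 1, the mode has j-th component (aⱼ − 1)/(Σaᵢ − K).
Here Σaᵢ = 56 and K = 3, so p_C = (15 − 1)/(56 − 3) = 14/53 ≈ 0.2642.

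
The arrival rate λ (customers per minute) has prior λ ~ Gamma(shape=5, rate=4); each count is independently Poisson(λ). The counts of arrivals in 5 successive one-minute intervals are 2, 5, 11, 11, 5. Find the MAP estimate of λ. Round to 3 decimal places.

Σxᵢ = 2+5+11+11+5 = 34, with n = 5.
Posterior ∝ λ^4e^(−4λ) · λ^34e^(−5λ) = λ^38e^(−9λ), i.e. Gamma(shape=39, rate=9).
The mode of a Gamma(a, b) with a ≥ 1 (shape–rate) is (a−1)/b = 38/9 ≈ 4.222.

λ̂_MAP = 4.222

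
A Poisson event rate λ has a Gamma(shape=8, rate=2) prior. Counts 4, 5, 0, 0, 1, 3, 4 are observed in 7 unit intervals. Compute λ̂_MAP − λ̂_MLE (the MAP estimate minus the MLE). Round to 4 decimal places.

Σxᵢ = 17. Posterior is Gamma(25, 9); MAP = (25−1)/9 = 24/9 ≈ 2.66667.
MLE = x̄ = 17/7 ≈ 2.42857.
Difference = 24/9 − 17/7 = 5/21 ≈ 0.2381.

MAP − MLE = 0.2381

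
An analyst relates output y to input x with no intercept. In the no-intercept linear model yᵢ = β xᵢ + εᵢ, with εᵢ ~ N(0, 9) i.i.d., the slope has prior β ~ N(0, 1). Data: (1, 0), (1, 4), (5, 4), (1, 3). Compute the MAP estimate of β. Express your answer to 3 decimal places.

log p(β | y) = −Σ(yᵢ − βxᵢ)²/(2·9) − β²/(2·1) + const.
Setting the derivative to zero: Σxᵢ(yᵢ − βxᵢ)/9 − β/1 = 0, so β = Σxᵢyᵢ / (Σxᵢ² + σ²/τ²).
Σxᵢyᵢ = 1·0 + 1·4 + 5·4 + 1·3 = 27; Σxᵢ² = 28; σ²/τ² = 9.
β̂_MAP = 27 / (28 + 9) = 27/37 ≈ 0.730.

β̂_MAP = 0.730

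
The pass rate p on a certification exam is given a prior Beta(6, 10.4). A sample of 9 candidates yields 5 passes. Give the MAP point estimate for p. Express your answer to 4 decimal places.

p̂_MAP = 0.4274

Prior: Beta(6, 10.4).
Data: 5 successes in 9 trials. The binomial likelihood contributes p^5(1−p)^4, so the posterior is Beta(6+5, 10.4+4) = Beta(11, 14.4).
For Beta(a, b) with a, b > 1 the mode is (a−1)/(a+b−2) = 10/23.4 ≈ 0.4274.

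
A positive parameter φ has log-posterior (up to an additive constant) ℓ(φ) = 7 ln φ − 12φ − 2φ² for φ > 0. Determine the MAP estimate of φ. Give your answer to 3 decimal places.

φ̂_MAP = 0.500

ℓ'(φ) = 7/φ − 12 − 4φ. Setting this to zero and multiplying by φ: 4φ² + 12φ − 7 = 0.
φ = (−12 + √(12² + 4·4·7)) / (2·4) = (−12 + √256) / 8 = (−12 + 16)/8 = 1/2.
ℓ''(φ) = −7/φ² − 4 < 0, confirming a maximum.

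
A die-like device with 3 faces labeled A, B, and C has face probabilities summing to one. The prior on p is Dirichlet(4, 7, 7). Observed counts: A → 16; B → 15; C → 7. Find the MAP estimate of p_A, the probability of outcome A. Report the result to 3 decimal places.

The posterior is Dirichlet(αᵢ + nᵢ) = Dirichlet(20, 22, 14).
For a Dirichlet(a₁,…,a_K) with all aᵢ > 1, the mode has j-th component (aⱼ − 1)/(Σaᵢ − K).
Here Σaᵢ = 56 and K = 3, so p_A = (20 − 1)/(56 − 3) = 19/53 ≈ 0.358.

MAP estimate of p_A = 0.358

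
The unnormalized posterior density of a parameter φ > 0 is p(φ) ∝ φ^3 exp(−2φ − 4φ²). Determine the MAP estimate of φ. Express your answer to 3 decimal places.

ℓ'(φ) = 3/φ − 2 − 8φ. Setting this to zero and multiplying by φ: 8φ² + 2φ − 3 = 0.
φ = (−2 + √(2² + 4·8·3)) / (2·8) = (−2 + √100) / 16 = (−2 + 10)/16 = 1/2.
ℓ''(φ) = −3/φ² − 8 < 0, confirming a maximum.

φ̂_MAP = 0.500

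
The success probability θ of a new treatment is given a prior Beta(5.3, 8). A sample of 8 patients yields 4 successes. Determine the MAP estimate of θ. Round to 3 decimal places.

Prior: Beta(5.3, 8).
Data: 4 successes in 8 trials. The binomial likelihood contributes θ^4(1−θ)^4, so the posterior is Beta(5.3+4, 8+4) = Beta(9.3, 12).
For Beta(a, b) with a, b > 1 the mode is (a−1)/(a+b−2) = 8.3/19.3 ≈ 0.430.

θ̂_MAP = 0.430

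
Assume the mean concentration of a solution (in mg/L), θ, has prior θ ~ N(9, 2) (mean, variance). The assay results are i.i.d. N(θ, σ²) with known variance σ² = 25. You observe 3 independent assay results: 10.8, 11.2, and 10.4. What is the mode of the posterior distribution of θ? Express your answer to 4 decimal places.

n = 3; x̄ = (10.8 + 11.2 + 10.4)/3 = 32.4/3 = 10.8.
For a Normal prior and Normal likelihood with known variance, the posterior is Normal; its mode equals its mean, the precision-weighted average.
Prior precision 1/σ₀² = 1/2 = 0.5; data precision n/σ² = 3/25 = 0.12.
θ̂ = (0.5·9 + 0.12·10.8) / (0.5 + 0.12) = 5.796/0.62 = 1449/155 ≈ 9.3484.

θ̂_MAP = 9.3484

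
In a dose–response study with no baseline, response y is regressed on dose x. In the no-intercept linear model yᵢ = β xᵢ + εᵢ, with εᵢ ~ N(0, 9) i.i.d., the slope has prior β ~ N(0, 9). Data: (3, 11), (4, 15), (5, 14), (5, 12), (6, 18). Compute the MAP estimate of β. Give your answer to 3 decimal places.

log p(β | y) = −Σ(yᵢ − βxᵢ)²/(2·9) − β²/(2·9) + const.
Setting the derivative to zero: Σxᵢ(yᵢ − βxᵢ)/9 − β/9 = 0, so β = Σxᵢyᵢ / (Σxᵢ² + σ²/τ²).
Σxᵢyᵢ = 3·11 + 4·15 + 5·14 + 5·12 + 6·18 = 331; Σxᵢ² = 111; σ²/τ² = 1.
β̂_MAP = 331 / (111 + 1) = 331/112 ≈ 2.955.

β̂_MAP = 2.955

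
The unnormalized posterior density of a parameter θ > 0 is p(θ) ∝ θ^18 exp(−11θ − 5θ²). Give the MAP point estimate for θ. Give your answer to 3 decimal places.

ℓ'(θ) = 18/θ − 11 − 10θ. Setting this to zero and multiplying by θ: 10θ² + 11θ − 18 = 0.
θ = (−11 + √(11² + 4·10·18)) / (2·10) = (−11 + √841) / 20 = (−11 + 29)/20 = 9/10.
ℓ''(θ) = −18/θ² − 10 < 0, confirming a maximum.

θ̂_MAP = 0.900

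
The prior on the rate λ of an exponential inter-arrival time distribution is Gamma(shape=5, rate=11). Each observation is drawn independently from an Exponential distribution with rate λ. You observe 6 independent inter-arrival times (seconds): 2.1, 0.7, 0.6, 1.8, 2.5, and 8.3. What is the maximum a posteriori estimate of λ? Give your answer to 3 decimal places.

The Exponential(rate=λ) likelihood is ∝ λ^n e^(−λΣtᵢ). Here n = 6 and Σtᵢ = 2.1 + 0.7 + 0.6 + 1.8 + 2.5 + 8.3 = 16.
Posterior ∝ λ^4e^(−11λ) · λ^6e^(−16λ) = λ^10e^(−27λ), i.e. Gamma(11, 27).
Mode = (a−1)/b = 10/27 ≈ 0.370.

λ̂_MAP = 0.370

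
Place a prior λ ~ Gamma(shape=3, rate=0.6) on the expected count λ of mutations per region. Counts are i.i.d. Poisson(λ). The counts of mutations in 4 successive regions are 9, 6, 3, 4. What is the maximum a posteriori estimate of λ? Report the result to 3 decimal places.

λ̂_MAP = 5.217

Σxᵢ = 9+6+3+4 = 22, with n = 4.
Posterior ∝ λ^2e^(−0.6λ) · λ^22e^(−4λ) = λ^24e^(−4.6λ), i.e. Gamma(shape=25, rate=4.6).
The mode of a Gamma(a, b) with a ≥ 1 (shape–rate) is (a−1)/b = 24/4.6 ≈ 5.217.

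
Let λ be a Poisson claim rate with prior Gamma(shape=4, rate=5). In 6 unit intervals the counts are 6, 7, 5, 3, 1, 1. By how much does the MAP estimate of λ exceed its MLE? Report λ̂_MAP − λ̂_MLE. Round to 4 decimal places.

MAP − MLE = -1.4697

Σxᵢ = 23. Posterior is Gamma(27, 11); MAP = (27−1)/11 = 26/11 ≈ 2.36364.
MLE = x̄ = 23/6 ≈ 3.83333.
Difference = 26/11 − 23/6 = -97/66 ≈ -1.4697.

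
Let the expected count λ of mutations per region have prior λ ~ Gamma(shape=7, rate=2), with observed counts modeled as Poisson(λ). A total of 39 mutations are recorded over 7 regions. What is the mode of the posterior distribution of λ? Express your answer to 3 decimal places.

λ̂_MAP = 5.000

Σxᵢ = 39, n = 7.
Posterior ∝ λ^6e^(−2λ) · λ^39e^(−7λ) = λ^45e^(−9λ), i.e. Gamma(shape=46, rate=9).
The mode of a Gamma(a, b) with a ≥ 1 (shape–rate) is (a−1)/b = 45/9 ≈ 5.000.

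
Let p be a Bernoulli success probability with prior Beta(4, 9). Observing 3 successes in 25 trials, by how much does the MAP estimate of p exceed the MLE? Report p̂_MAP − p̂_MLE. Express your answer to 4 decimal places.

Posterior is Beta(7, 31); MAP = (7−1)/(38−2) = 6/36 ≈ 0.16667.
MLE ignores the prior: p̂_MLE = k/n = 3/25 ≈ 0.12000.
Difference = 6/36 − 3/25 = 7/150 ≈ 0.0467.

MAP − MLE = 0.0467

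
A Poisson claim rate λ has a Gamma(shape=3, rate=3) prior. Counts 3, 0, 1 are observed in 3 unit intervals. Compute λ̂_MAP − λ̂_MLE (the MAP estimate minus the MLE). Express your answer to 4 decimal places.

Σxᵢ = 4. Posterior is Gamma(7, 6); MAP = (7−1)/6 = 6/6 ≈ 1.00000.
MLE = x̄ = 4/3 ≈ 1.33333.
Difference = 6/6 − 4/3 = -1/3 ≈ -0.3333.

MAP − MLE = -0.3333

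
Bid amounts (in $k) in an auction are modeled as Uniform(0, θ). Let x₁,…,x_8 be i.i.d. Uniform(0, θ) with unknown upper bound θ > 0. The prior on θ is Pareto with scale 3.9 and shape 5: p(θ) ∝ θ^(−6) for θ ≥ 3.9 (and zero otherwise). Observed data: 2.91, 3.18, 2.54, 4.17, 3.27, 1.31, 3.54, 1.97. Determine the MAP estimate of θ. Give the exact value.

θ̂_MAP = 4.17

The Uniform(0, θ) likelihood is θ^(−n) for θ ≥ max(xᵢ), zero otherwise. Here max(xᵢ) = 4.17.
Posterior ∝ θ^(−6) · θ^(−8) = θ^(−14) on θ ≥ max(3.9, 4.17) = 4.17.
This density is strictly decreasing in θ, so the posterior mode lies at the lower boundary of the support.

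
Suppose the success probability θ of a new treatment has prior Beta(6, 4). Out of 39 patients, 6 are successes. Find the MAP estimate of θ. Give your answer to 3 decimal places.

θ̂_MAP = 0.234

Prior: Beta(6, 4).
Data: 6 successes in 39 trials. The binomial likelihood contributes θ^6(1−θ)^33, so the posterior is Beta(6+6, 4+33) = Beta(12, 37).
For Beta(a, b) with a, b > 1 the mode is (a−1)/(a+b−2) = 11/47 ≈ 0.234.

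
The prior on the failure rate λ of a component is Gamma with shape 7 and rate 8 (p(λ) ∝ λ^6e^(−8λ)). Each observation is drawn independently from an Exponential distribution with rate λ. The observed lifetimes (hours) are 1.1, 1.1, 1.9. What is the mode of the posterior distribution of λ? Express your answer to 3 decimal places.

λ̂_MAP = 0.744

The Exponential(rate=λ) likelihood is ∝ λ^n e^(−λΣtᵢ). Here n = 3 and Σtᵢ = 1.1 + 1.1 + 1.9 = 4.1.
Posterior ∝ λ^6e^(−8λ) · λ^3e^(−4.1λ) = λ^9e^(−12.1λ), i.e. Gamma(10, 12.1).
Mode = (a−1)/b = 9/12.1 ≈ 0.744.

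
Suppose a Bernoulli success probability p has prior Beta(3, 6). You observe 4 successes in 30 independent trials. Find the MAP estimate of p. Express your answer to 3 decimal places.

p̂_MAP = 0.162

Prior: Beta(3, 6).
Data: 4 successes in 30 trials. The binomial likelihood contributes p^4(1−p)^26, so the posterior is Beta(3+4, 6+26) = Beta(7, 32).
For Beta(a, b) with a, b > 1 the mode is (a−1)/(a+b−2) = 6/37 ≈ 0.162.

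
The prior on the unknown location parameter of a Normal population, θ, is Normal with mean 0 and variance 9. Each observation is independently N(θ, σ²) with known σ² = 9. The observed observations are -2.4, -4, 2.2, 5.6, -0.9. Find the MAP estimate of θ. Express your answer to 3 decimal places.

θ̂_MAP = 0.083

n = 5; x̄ = ((-2.4) + (-4) + 2.2 + 5.6 + (-0.9))/5 = 0.5/5 = 0.1.
For a Normal prior and Normal likelihood with known variance, the posterior is Normal; its mode equals its mean, the precision-weighted average.
Prior precision 1/σ₀² = 1/9; data precision n/σ² = 5/9.
θ̂ = ((1/9)·0 + (5/9)·0.1) / (1/9 + 5/9) = (1/18)/(2/3) = 1/12 ≈ 0.083.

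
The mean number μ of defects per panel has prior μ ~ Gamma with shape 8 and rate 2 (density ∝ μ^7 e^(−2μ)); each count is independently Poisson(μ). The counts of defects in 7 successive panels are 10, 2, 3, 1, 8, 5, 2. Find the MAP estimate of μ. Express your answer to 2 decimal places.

Σxᵢ = 10+2+3+1+8+5+2 = 31, with n = 7.
Posterior ∝ μ^7e^(−2μ) · μ^31e^(−7μ) = μ^38e^(−9μ), i.e. Gamma(shape=39, rate=9).
The mode of a Gamma(a, b) with a ≥ 1 (shape–rate) is (a−1)/b = 38/9 ≈ 4.22.

μ̂_MAP = 4.22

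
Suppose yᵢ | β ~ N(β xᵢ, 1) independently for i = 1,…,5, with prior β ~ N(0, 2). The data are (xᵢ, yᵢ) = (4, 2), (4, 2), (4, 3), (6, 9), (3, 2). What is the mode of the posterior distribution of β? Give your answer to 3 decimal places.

log p(β | y) = −Σ(yᵢ − βxᵢ)²/(2·1) − β²/(2·2) + const.
Setting the derivative to zero: Σxᵢ(yᵢ − βxᵢ)/1 − β/2 = 0, so β = Σxᵢyᵢ / (Σxᵢ² + σ²/τ²).
Σxᵢyᵢ = 4·2 + 4·2 + 4·3 + 6·9 + 3·2 = 88; Σxᵢ² = 93; σ²/τ² = 0.5.
β̂_MAP = 88 / (93 + 0.5) = 88/93.5 ≈ 0.941.

β̂_MAP = 0.941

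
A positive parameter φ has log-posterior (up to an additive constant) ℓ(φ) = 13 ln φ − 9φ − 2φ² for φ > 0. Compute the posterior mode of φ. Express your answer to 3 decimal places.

ℓ'(φ) = 13/φ − 9 − 4φ. Setting this to zero and multiplying by φ: 4φ² + 9φ − 13 = 0.
φ = (−9 + √(9² + 4·4·13)) / (2·4) = (−9 + √289) / 8 = (−9 + 17)/8 = 1.
ℓ''(φ) = −13/φ² − 4 < 0, confirming a maximum.

φ̂_MAP = 1.000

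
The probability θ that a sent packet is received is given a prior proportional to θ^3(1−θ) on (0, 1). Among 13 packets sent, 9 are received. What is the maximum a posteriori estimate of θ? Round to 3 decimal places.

θ̂_MAP = 0.706

The prior density ∝ θ^3(1−θ)^1 is the kernel of Beta(4, 2).
Data: 9 successes in 13 trials. The binomial likelihood contributes θ^9(1−θ)^4, so the posterior is Beta(4+9, 2+4) = Beta(13, 6).
For Beta(a, b) with a, b > 1 the mode is (a−1)/(a+b−2) = 12/17 ≈ 0.706.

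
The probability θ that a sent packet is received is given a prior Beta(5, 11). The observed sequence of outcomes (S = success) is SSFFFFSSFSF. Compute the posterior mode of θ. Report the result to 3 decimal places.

θ̂_MAP = 0.360

Prior: Beta(5, 11).
Data: 5 successes in 11 trials (from the sequence). The binomial likelihood contributes θ^5(1−θ)^6, so the posterior is Beta(5+5, 11+6) = Beta(10, 17).
For Beta(a, b) with a, b > 1 the mode is (a−1)/(a+b−2) = 9/25 ≈ 0.360.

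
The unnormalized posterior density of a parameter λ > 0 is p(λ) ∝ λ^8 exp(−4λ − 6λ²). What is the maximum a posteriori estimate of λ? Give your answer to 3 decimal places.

ℓ'(λ) = 8/λ − 4 − 12λ. Setting this to zero and multiplying by λ: 12λ² + 4λ − 8 = 0.
λ = (−4 + √(4² + 4·12·8)) / (2·12) = (−4 + √400) / 24 = (−4 + 20)/24 = 2/3.
ℓ''(λ) = −8/λ² − 12 < 0, confirming a maximum.

λ̂_MAP = 0.667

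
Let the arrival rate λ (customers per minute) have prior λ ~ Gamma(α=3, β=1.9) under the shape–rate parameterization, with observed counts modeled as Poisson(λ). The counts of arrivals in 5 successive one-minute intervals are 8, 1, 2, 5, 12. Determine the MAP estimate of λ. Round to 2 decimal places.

λ̂_MAP = 4.35

Σxᵢ = 8+1+2+5+12 = 28, with n = 5.
Posterior ∝ λ^2e^(−1.9λ) · λ^28e^(−5λ) = λ^30e^(−6.9λ), i.e. Gamma(shape=31, rate=6.9).
The mode of a Gamma(a, b) with a ≥ 1 (shape–rate) is (a−1)/b = 30/6.9 ≈ 4.35.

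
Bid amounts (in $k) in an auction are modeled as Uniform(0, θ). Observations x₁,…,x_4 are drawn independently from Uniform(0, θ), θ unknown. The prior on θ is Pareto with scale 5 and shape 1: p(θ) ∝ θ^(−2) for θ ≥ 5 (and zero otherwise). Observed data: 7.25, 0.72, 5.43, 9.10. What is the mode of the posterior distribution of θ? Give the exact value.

The Uniform(0, θ) likelihood is θ^(−n) for θ ≥ max(xᵢ), zero otherwise. Here max(xᵢ) = 9.10.
Posterior ∝ θ^(−2) · θ^(−4) = θ^(−6) on θ ≥ max(5, 9.10) = 9.10.
This density is strictly decreasing in θ, so the posterior mode lies at the lower boundary of the support.

θ̂_MAP = 9.10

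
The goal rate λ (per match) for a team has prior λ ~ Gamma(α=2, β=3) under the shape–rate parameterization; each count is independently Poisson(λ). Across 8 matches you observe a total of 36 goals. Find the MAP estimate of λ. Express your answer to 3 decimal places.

Σxᵢ = 36, n = 8.
Posterior ∝ λe^(−3λ) · λ^36e^(−8λ) = λ^37e^(−11λ), i.e. Gamma(shape=38, rate=11).
The mode of a Gamma(a, b) with a ≥ 1 (shape–rate) is (a−1)/b = 37/11 ≈ 3.364.

λ̂_MAP = 3.364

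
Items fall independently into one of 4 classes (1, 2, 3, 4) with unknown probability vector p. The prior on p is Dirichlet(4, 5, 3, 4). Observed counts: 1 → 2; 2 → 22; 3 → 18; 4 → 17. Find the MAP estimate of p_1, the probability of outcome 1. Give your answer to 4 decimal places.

The posterior is Dirichlet(αᵢ + nᵢ) = Dirichlet(6, 27, 21, 21).
For a Dirichlet(a₁,…,a_K) with all aᵢ > 1, the mode has j-th component (aⱼ − 1)/(Σaᵢ − K).
Here Σaᵢ = 75 and K = 4, so p_1 = (6 − 1)/(75 − 4) = 5/71 ≈ 0.0704.

MAP estimate: 0.0704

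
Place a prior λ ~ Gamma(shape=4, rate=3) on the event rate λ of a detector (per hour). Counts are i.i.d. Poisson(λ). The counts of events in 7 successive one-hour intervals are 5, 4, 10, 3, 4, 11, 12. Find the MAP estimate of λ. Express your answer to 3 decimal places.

λ̂_MAP = 5.200

Σxᵢ = 5+4+10+3+4+11+12 = 49, with n = 7.
Posterior ∝ λ^3e^(−3λ) · λ^49e^(−7λ) = λ^52e^(−10λ), i.e. Gamma(shape=53, rate=10).
The mode of a Gamma(a, b) with a ≥ 1 (shape–rate) is (a−1)/b = 52/10 ≈ 5.200.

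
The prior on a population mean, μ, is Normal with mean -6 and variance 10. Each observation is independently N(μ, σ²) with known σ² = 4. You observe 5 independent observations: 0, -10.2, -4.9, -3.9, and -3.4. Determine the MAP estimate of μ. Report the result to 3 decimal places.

n = 5; x̄ = (0 + (-10.2) + (-4.9) + (-3.9) + (-3.4))/5 = -22.4/5 = -4.48.
For a Normal prior and Normal likelihood with known variance, the posterior is Normal; its mode equals its mean, the precision-weighted average.
Prior precision 1/σ₀² = 1/10 = 0.1; data precision n/σ² = 5/4 = 1.25.
μ̂ = (0.1·(-6) + 1.25·(-4.48)) / (0.1 + 1.25) = (-6.2)/1.35 = -124/27 ≈ -4.593.

μ̂_MAP = -4.593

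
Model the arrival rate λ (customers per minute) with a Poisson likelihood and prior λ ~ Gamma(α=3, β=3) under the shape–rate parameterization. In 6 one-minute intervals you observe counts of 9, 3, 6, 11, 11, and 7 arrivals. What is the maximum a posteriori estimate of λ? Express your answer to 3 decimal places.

Σxᵢ = 9+3+6+11+11+7 = 47, with n = 6.
Posterior ∝ λ^2e^(−3λ) · λ^47e^(−6λ) = λ^49e^(−9λ), i.e. Gamma(shape=50, rate=9).
The mode of a Gamma(a, b) with a ≥ 1 (shape–rate) is (a−1)/b = 49/9 ≈ 5.444.

λ̂_MAP = 5.444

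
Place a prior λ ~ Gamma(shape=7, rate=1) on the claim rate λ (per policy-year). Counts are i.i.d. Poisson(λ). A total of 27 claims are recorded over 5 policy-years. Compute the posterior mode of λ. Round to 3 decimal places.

λ̂_MAP = 5.500

Σxᵢ = 27, n = 5.
Posterior ∝ λ^6e^(−1λ) · λ^27e^(−5λ) = λ^33e^(−6λ), i.e. Gamma(shape=34, rate=6).
The mode of a Gamma(a, b) with a ≥ 1 (shape–rate) is (a−1)/b = 33/6 ≈ 5.500.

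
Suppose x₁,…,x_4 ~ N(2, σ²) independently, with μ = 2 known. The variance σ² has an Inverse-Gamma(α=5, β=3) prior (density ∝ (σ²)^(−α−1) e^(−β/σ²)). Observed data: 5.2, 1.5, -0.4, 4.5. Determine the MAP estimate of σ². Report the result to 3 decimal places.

σ̂²_MAP = 1.781

Sum of squared deviations about the known mean: SS = (5.2−2)² + (1.5−2)² + (-0.4−2)² + (4.5−2)² = 22.5.
The Normal likelihood contributes (σ²)^(−n/2) exp(−SS/(2σ²)), so the posterior is Inverse-Gamma(α + n/2, β + SS/2) = Inverse-Gamma(7, 14.25).
The mode of Inverse-Gamma(a, b) is b/(a+1) = 14.25/8 ≈ 1.781.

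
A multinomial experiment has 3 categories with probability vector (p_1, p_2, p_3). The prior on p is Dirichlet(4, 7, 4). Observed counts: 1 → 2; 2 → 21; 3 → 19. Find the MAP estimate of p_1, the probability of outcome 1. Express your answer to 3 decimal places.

The posterior is Dirichlet(αᵢ + nᵢ) = Dirichlet(6, 28, 23).
For a Dirichlet(a₁,…,a_K) with all aᵢ > 1, the mode has j-th component (aⱼ − 1)/(Σaᵢ − K).
Here Σaᵢ = 57 and K = 3, so p_1 = (6 − 1)/(57 − 3) = 5/54 ≈ 0.093.

MAP estimate: 0.093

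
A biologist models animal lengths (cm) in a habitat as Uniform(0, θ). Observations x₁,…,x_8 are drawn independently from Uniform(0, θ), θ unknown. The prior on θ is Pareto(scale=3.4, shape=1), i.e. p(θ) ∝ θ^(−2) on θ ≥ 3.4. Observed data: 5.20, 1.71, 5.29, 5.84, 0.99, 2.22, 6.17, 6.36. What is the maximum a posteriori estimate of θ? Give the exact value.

θ̂_MAP = 6.36

The Uniform(0, θ) likelihood is θ^(−n) for θ ≥ max(xᵢ), zero otherwise. Here max(xᵢ) = 6.36.
Posterior ∝ θ^(−2) · θ^(−8) = θ^(−10) on θ ≥ max(3.4, 6.36) = 6.36.
This density is strictly decreasing in θ, so the posterior mode lies at the lower boundary of the support.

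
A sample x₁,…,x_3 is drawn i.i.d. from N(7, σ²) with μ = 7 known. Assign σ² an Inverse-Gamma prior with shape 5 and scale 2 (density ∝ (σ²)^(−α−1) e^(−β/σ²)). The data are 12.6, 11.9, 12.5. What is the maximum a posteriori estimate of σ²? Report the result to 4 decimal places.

Sum of squared deviations about the known mean: SS = (12.6−7)² + (11.9−7)² + (12.5−7)² = 85.62.
The Normal likelihood contributes (σ²)^(−n/2) exp(−SS/(2σ²)), so the posterior is Inverse-Gamma(α + n/2, β + SS/2) = Inverse-Gamma(6.5, 44.81).
The mode of Inverse-Gamma(a, b) is b/(a+1) = 44.81/7.5 ≈ 5.9747.

σ̂²_MAP = 5.9747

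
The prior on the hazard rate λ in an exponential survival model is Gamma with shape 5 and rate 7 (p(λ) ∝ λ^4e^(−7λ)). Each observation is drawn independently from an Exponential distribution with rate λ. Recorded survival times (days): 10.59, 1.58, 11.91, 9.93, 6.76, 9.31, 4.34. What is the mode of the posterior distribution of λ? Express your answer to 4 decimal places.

The Exponential(rate=λ) likelihood is ∝ λ^n e^(−λΣtᵢ). Here n = 7 and Σtᵢ = 10.59 + 1.58 + 11.91 + 9.93 + 6.76 + 9.31 + 4.34 = 54.42.
Posterior ∝ λ^4e^(−7λ) · λ^7e^(−54.42λ) = λ^11e^(−61.42λ), i.e. Gamma(12, 61.42).
Mode = (a−1)/b = 11/61.42 ≈ 0.1791.

λ̂_MAP = 0.1791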